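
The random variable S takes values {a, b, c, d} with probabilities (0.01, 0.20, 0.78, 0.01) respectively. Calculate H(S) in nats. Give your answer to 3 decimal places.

H(S) = −Σ p·ln p.
  −(0.01)·ln(0.01) = 0.0461
  −(0.20)·ln(0.20) = 0.3219
  −(0.78)·ln(0.78) = 0.1938
  −(0.01)·ln(0.01) = 0.0461
Sum: 0.0461 + 0.3219 + 0.1938 + 0.0461 = 0.608 nats.

0.608 nats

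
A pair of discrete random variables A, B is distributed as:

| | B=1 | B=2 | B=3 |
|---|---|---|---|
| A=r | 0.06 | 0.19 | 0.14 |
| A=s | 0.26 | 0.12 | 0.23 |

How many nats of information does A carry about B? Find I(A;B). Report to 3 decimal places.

Marginals: p(A) = (0.3900, 0.6100), p(B) = (0.3200, 0.3100, 0.3700).
I(A;B) = Σ p(x,y)·ln[p(x,y)/(p(x)p(y))].
  (r,1): 0.06·ln(0.4808) = -0.0439
  (r,2): 0.19·ln(1.5715) = 0.0859
  (r,3): 0.14·ln(0.9702) = -0.0042
  (s,1): 0.26·ln(1.3320) = 0.0745
  (s,2): 0.12·ln(0.6346) = -0.0546
  (s,3): 0.23·ln(1.0191) = 0.0043
Sum = 0.062 nats.

0.062 nats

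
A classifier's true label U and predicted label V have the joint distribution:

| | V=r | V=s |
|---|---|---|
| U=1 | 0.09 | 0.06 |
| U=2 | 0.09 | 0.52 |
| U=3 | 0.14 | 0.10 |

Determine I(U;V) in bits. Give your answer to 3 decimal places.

0.155 bits

Marginals: p(U) = (0.1500, 0.6100, 0.2400), p(V) = (0.3200, 0.6800).
I(U;V) = Σ p(x,y)·log₂[p(x,y)/(p(x)p(y))].
  (1,r): 0.09·log₂(1.8750) = 0.0816
  (1,s): 0.06·log₂(0.5882) = -0.0459
  (2,r): 0.09·log₂(0.4611) = -0.1005
  (2,s): 0.52·log₂(1.2536) = 0.1696
  (3,r): 0.14·log₂(1.8229) = 0.1213
  (3,s): 0.10·log₂(0.6127) = -0.0707
Sum = 0.155 bits.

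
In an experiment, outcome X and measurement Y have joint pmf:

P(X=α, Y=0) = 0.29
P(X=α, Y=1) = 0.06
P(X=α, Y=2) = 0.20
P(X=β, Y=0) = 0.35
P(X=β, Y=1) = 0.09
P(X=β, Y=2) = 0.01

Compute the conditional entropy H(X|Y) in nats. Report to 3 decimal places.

0.582 nats

Chain rule: H(X|Y) = H(X,Y) − H(Y).
Marginals: p(X) = (0.5500, 0.4500), p(Y) = (0.6400, 0.1500, 0.2100).
H(X,Y) = 1.4799 nats; H(Y) = 0.8979 nats.
H(X|Y) = 1.4799 − 0.8979 = 0.582 nats.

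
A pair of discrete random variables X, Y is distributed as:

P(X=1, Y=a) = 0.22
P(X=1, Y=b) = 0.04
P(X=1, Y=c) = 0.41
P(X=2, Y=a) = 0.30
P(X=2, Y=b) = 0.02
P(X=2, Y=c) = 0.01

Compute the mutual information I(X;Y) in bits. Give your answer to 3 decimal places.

0.281 bits

Marginals: p(X) = (0.6700, 0.3300), p(Y) = (0.5200, 0.0600, 0.4200).
I(X;Y) = Σ p(x,y)·log₂[p(x,y)/(p(x)p(y))].
  (1,a): 0.22·log₂(0.6315) = -0.1459
  (1,b): 0.04·log₂(0.9950) = -0.0003
  (1,c): 0.41·log₂(1.4570) = 0.2226
  (2,a): 0.30·log₂(1.7483) = 0.2418
  (2,b): 0.02·log₂(1.0101) = 0.0003
  (2,c): 0.01·log₂(0.0722) = -0.0379
Sum = 0.281 bits.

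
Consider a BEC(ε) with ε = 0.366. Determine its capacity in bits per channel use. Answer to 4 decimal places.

0.6340 bits

Binary erasure channel: capacity C = 1 − ε.
C = 1 − 0.366 = 0.6340 bits per channel use.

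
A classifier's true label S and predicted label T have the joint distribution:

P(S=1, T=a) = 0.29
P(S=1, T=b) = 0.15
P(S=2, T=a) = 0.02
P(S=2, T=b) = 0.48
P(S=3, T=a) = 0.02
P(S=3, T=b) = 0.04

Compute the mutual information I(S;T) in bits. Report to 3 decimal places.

0.331 bits

Marginals: p(S) = (0.4400, 0.5000, 0.0600), p(T) = (0.3300, 0.6700).
I(S;T) = Σ p(x,y)·log₂[p(x,y)/(p(x)p(y))].
  (1,a): 0.29·log₂(1.9972) = 0.2894
  (1,b): 0.15·log₂(0.5088) = -0.1462
  (2,a): 0.02·log₂(0.1212) = -0.0609
  (2,b): 0.48·log₂(1.4328) = 0.2491
  (3,a): 0.02·log₂(1.0101) = 0.0003
  (3,b): 0.04·log₂(0.9950) = -0.0003
Sum = 0.331 bits.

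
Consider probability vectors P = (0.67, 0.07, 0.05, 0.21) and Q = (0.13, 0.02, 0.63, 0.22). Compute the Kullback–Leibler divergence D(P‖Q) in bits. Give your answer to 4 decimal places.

D(P‖Q) = Σ p·log₂(p/q).
  0.67·log₂(0.67/0.13) = 1.58499
  0.07·log₂(0.07/0.02) = 0.12651
  0.05·log₂(0.05/0.63) = -0.18277
  0.21·log₂(0.21/0.22) = -0.01409
D(P‖Q) = 1.5146 bits.

1.5146 bits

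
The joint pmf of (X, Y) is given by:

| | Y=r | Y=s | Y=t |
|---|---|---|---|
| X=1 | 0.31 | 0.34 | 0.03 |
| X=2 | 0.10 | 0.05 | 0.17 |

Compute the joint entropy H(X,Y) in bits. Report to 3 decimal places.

2.188 bits

H(X,Y) = −Σ p(x,y)·log₂ p(x,y) over all 6 cells.
  cell (1,r): −0.31·log₂0.31 = 0.5238
  cell (1,s): −0.34·log₂0.34 = 0.5292
  cell (1,t): −0.03·log₂0.03 = 0.1518
  cell (2,r): −0.10·log₂0.10 = 0.3322
  cell (2,s): −0.05·log₂0.05 = 0.2161
  cell (2,t): −0.17·log₂0.17 = 0.4346
Sum = 2.188 bits.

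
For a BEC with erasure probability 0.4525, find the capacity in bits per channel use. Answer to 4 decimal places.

0.5475 bits

Binary erasure channel: capacity C = 1 − ε.
C = 1 − 0.4525 = 0.5475 bits per channel use.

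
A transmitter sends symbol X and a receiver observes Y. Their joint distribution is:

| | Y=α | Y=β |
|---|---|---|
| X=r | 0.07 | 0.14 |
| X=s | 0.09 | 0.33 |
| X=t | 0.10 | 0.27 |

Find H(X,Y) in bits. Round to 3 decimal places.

H(X,Y) = −Σ p(x,y)·log₂ p(x,y) over all 6 cells.
  cell (r,α): −0.07·log₂0.07 = 0.2686
  cell (r,β): −0.14·log₂0.14 = 0.3971
  cell (s,α): −0.09·log₂0.09 = 0.3127
  cell (s,β): −0.33·log₂0.33 = 0.5278
  cell (t,α): −0.10·log₂0.10 = 0.3322
  cell (t,β): −0.27·log₂0.27 = 0.5100
Sum = 2.348 bits.

2.348 bits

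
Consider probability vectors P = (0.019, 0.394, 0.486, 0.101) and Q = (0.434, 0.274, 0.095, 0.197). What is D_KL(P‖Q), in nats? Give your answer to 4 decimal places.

D(P‖Q) = Σ p·ln(p/q).
  0.019·ln(0.019/0.434) = -0.05944
  0.394·ln(0.394/0.274) = 0.14311
  0.486·ln(0.486/0.095) = 0.79331
  0.101·ln(0.101/0.197) = -0.06748
D(P‖Q) = 0.8095 nats.

0.8095 nats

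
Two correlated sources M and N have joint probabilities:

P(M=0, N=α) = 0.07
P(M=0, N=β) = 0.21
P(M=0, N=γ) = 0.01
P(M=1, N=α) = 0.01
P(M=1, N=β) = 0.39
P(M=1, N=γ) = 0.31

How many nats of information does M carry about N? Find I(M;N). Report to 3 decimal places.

Marginals: p(M) = (0.2900, 0.7100), p(N) = (0.0800, 0.6000, 0.3200).
I(M;N) = H(M) + H(N) − H(M,N).
H(M) = 0.6022, H(N) = 0.8732, H(M,N) = 1.3363.
I(M;N) = 0.6022 + 0.8732 − 1.3363 = 0.139 nats.

0.139 nats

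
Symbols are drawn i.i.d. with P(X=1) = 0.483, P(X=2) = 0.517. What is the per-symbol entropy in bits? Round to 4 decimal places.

H(X) = −Σ p·log₂ p.
  −(0.483)·log₂(0.483) = 0.50710
  −(0.517)·log₂(0.517) = 0.49206
Sum: 0.50710 + 0.49206 = 0.9992 bits.

0.9992 bits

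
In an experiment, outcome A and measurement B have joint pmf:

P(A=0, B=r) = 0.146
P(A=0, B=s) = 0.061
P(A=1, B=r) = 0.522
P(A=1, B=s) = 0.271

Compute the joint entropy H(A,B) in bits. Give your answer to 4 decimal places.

H(A,B) = −Σ p(x,y)·log₂ p(x,y) over all 4 cells.
  cell (0,r): −0.146·log₂0.146 = 0.40529
  cell (0,s): −0.061·log₂0.061 = 0.24614
  cell (1,r): −0.522·log₂0.522 = 0.48957
  cell (1,s): −0.271·log₂0.271 = 0.51047
Sum = 1.6515 bits.

1.6515 bits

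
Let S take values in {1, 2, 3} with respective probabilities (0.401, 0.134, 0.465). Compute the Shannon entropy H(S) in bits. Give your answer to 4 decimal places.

1.4309 bits

H(S) = −Σ p·log₂ p.
  −(0.401)·log₂(0.401) = 0.52865
  −(0.134)·log₂(0.134) = 0.38856
  −(0.465)·log₂(0.465) = 0.51368
Sum: 0.52865 + 0.38856 + 0.51368 = 1.4309 bits.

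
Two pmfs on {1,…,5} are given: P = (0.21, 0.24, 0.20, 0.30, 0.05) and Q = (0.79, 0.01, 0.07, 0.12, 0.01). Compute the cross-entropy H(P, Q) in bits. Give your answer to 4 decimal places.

3.6831 bits

H(P,Q) = −Σ p·log₂ q.
  −0.21·log₂(0.79) = 0.07142
  −0.24·log₂(0.01) = 1.59453
  −0.20·log₂(0.07) = 0.76730
  −0.30·log₂(0.12) = 0.91767
  −0.05·log₂(0.01) = 0.33219
H(P,Q) = 3.6831 bits.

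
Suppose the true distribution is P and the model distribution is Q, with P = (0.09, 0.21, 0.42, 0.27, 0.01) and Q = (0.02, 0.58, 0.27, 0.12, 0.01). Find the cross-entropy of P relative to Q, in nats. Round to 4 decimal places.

H(P,Q) = −Σ p·ln q.
  −0.09·ln(0.02) = 0.35208
  −0.21·ln(0.58) = 0.11439
  −0.42·ln(0.27) = 0.54992
  −0.27·ln(0.12) = 0.57247
  −0.01·ln(0.01) = 0.04605
H(P,Q) = 1.6349 nats.

1.6349 nats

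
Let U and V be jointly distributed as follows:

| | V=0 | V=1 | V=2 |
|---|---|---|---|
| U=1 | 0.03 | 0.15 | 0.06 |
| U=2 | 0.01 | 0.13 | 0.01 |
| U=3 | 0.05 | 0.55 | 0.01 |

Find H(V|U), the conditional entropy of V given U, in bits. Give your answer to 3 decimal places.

Chain rule: H(V|U) = H(U,V) − H(U).
Marginals: p(U) = (0.2400, 0.1500, 0.6100), p(V) = (0.0900, 0.8300, 0.0800).
H(U,V) = 2.0783 bits; H(U) = 1.3397 bits.
H(V|U) = 2.0783 − 1.3397 = 0.739 bits.

0.739 bits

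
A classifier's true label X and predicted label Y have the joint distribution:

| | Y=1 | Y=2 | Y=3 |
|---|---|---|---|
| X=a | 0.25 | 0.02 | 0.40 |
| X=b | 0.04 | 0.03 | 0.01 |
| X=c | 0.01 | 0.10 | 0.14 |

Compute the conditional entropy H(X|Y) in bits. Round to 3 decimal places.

0.935 bits

Marginals: p(X) = (0.6700, 0.0800, 0.2500), p(Y) = (0.3000, 0.1500, 0.5500).
H(X|Y) = Σ p(Y) · H(X|Y=·).
  Y=1: p=0.3000, H(X|Y=1) = 0.7703
  Y=2: p=0.1500, H(X|Y=2) = 1.2419
  Y=3: p=0.5500, H(X|Y=3) = 0.9417
Weighted sum = 0.935 bits.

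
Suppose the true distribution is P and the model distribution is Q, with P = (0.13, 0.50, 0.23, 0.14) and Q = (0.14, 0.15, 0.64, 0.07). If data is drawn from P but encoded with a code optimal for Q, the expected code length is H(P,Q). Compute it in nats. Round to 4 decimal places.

1.6791 nats

H(P,Q) = −Σ p·ln q.
  −0.13·ln(0.14) = 0.25559
  −0.50·ln(0.15) = 0.94856
  −0.23·ln(0.64) = 0.10265
  −0.14·ln(0.07) = 0.37230
H(P,Q) = 1.6791 nats.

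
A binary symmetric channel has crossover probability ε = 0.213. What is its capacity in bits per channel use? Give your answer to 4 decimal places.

Binary symmetric channel: C = 1 − h₂(ε) where h₂ is the binary entropy function.
h₂(0.213) = −0.213·log₂0.213 − 0.787·log₂0.787 = 0.7472.
C = 1 − 0.7472 = 0.2528 bits per channel use.

0.2528 bits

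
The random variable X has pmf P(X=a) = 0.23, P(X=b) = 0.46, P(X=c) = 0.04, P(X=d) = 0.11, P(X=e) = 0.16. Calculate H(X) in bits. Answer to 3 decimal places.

H(X) = −Σ p·log₂ p.
  −(0.23)·log₂(0.23) = 0.4877
  −(0.46)·log₂(0.46) = 0.5153
  −(0.04)·log₂(0.04) = 0.1858
  −(0.11)·log₂(0.11) = 0.3503
  −(0.16)·log₂(0.16) = 0.4230
Sum: 0.4877 + 0.5153 + 0.1858 + 0.3503 + 0.4230 = 1.962 bits.

1.962 bits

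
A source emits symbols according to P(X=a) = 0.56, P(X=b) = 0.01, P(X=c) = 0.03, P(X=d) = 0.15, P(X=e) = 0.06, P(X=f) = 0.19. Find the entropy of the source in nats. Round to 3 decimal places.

H(X) = −Σ p·ln p.
  −(0.56)·ln(0.56) = 0.3247
  −(0.01)·ln(0.01) = 0.0461
  −(0.03)·ln(0.03) = 0.1052
  −(0.15)·ln(0.15) = 0.2846
  −(0.06)·ln(0.06) = 0.1688
  −(0.19)·ln(0.19) = 0.3155
Sum: 0.3247 + 0.0461 + 0.1052 + 0.2846 + 0.1688 + 0.3155 = 1.245 nats.

1.245 nats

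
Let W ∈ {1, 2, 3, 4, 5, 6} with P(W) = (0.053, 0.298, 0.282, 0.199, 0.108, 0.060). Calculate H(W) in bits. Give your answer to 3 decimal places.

2.314 bits

H(W) = −Σ p·log₂ p.
  −(0.053)·log₂(0.053) = 0.2246
  −(0.298)·log₂(0.298) = 0.5205
  −(0.282)·log₂(0.282) = 0.5150
  −(0.199)·log₂(0.199) = 0.4635
  −(0.108)·log₂(0.108) = 0.3468
  −(0.060)·log₂(0.060) = 0.2435
Sum: 0.2246 + 0.5205 + 0.5150 + 0.4635 + 0.3468 + 0.2435 = 2.314 bits.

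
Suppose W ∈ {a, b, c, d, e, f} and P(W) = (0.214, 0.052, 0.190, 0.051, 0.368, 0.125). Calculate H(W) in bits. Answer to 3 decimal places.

2.278 bits

H(W) = −Σ p·log₂ p.
  −(0.214)·log₂(0.214) = 0.4760
  −(0.052)·log₂(0.052) = 0.2218
  −(0.190)·log₂(0.190) = 0.4552
  −(0.051)·log₂(0.051) = 0.2190
  −(0.368)·log₂(0.368) = 0.5307
  −(0.125)·log₂(0.125) = 0.3750
Sum: 0.4760 + 0.2218 + 0.4552 + 0.2190 + 0.5307 + 0.3750 = 2.278 bits.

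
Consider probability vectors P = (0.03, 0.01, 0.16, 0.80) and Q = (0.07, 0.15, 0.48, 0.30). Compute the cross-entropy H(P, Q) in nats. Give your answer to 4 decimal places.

1.1794 nats

H(P,Q) = −Σ p·ln q.
  −0.03·ln(0.07) = 0.07978
  −0.01·ln(0.15) = 0.01897
  −0.16·ln(0.48) = 0.11744
  −0.80·ln(0.30) = 0.96318
H(P,Q) = 1.1794 nats.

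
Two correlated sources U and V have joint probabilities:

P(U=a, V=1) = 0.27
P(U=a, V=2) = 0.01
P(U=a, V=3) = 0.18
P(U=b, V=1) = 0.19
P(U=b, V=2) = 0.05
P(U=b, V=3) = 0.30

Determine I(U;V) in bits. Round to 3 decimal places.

Marginals: p(U) = (0.4600, 0.5400), p(V) = (0.4600, 0.0600, 0.4800).
I(U;V) = Σ p(x,y)·log₂[p(x,y)/(p(x)p(y))].
  (a,1): 0.27·log₂(1.2760) = 0.0949
  (a,2): 0.01·log₂(0.3623) = -0.0146
  (a,3): 0.18·log₂(0.8152) = -0.0531
  (b,1): 0.19·log₂(0.7649) = -0.0735
  (b,2): 0.05·log₂(1.5432) = 0.0313
  (b,3): 0.30·log₂(1.1574) = 0.0633
Sum = 0.048 bits.

0.048 bits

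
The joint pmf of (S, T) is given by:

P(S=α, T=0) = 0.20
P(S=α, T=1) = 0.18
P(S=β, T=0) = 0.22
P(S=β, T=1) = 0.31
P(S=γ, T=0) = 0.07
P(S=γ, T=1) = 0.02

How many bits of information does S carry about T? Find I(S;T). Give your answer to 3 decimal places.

Marginals: p(S) = (0.3800, 0.5300, 0.0900), p(T) = (0.4900, 0.5100).
I(S;T) = Σ p(x,y)·log₂[p(x,y)/(p(x)p(y))].
  (α,0): 0.20·log₂(1.0741) = 0.0206
  (α,1): 0.18·log₂(0.9288) = -0.0192
  (β,0): 0.22·log₂(0.8471) = -0.0527
  (β,1): 0.31·log₂(1.1469) = 0.0613
  (γ,0): 0.07·log₂(1.5873) = 0.0467
  (γ,1): 0.02·log₂(0.4357) = -0.0240
Sum = 0.033 bits.

0.033 bits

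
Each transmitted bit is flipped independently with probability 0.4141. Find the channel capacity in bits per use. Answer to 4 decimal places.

0.0214 bits

Binary symmetric channel: C = 1 − h₂(ε) where h₂ is the binary entropy function.
h₂(0.4141) = −0.4141·log₂0.4141 − 0.5859·log₂0.5859 = 0.9786.
C = 1 − 0.9786 = 0.0214 bits per channel use.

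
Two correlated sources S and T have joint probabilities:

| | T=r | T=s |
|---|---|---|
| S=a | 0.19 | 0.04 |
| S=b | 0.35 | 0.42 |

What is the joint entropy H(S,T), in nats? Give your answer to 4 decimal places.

1.1761 nats

H(S,T) = −Σ p(x,y)·ln p(x,y) over all 4 cells.
  cell (a,r): −0.19·ln0.19 = 0.31554
  cell (a,s): −0.04·ln0.04 = 0.12876
  cell (b,r): −0.35·ln0.35 = 0.36744
  cell (b,s): −0.42·ln0.42 = 0.36435
Sum = 1.1761 nats.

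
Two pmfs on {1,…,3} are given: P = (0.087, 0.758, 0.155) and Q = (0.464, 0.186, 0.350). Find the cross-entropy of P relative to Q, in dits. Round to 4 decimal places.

0.6534 dits

H(P,Q) = −Σ p·log₁₀ q.
  −0.087·log₁₀(0.464) = 0.02901
  −0.758·log₁₀(0.186) = 0.55371
  −0.155·log₁₀(0.350) = 0.07067
H(P,Q) = 0.6534 dits.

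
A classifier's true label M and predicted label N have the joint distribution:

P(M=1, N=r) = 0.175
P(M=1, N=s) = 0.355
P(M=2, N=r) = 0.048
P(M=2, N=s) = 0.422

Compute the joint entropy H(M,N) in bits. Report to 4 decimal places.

H(M,N) = −Σ p(x,y)·log₂ p(x,y) over all 4 cells.
  cell (1,r): −0.175·log₂0.175 = 0.44005
  cell (1,s): −0.355·log₂0.355 = 0.53041
  cell (2,r): −0.048·log₂0.048 = 0.21028
  cell (2,s): −0.422·log₂0.422 = 0.52526
Sum = 1.7060 bits.

1.7060 bits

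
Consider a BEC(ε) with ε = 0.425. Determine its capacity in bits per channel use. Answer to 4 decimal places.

Binary erasure channel: capacity C = 1 − ε.
C = 1 − 0.425 = 0.5750 bits per channel use.

0.5750 bits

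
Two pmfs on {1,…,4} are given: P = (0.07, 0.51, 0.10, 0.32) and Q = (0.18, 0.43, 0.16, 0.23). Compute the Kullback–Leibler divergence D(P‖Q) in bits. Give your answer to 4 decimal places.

0.1148 bits

D(P‖Q) = Σ p·log₂(p/q).
  0.07·log₂(0.07/0.18) = -0.09538
  0.51·log₂(0.51/0.43) = 0.12554
  0.10·log₂(0.10/0.16) = -0.06781
  0.32·log₂(0.32/0.23) = 0.15246
D(P‖Q) = 0.1148 bits.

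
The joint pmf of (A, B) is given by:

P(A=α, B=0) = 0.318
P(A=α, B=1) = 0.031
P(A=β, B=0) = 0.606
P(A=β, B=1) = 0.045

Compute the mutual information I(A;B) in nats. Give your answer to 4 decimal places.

Marginals: p(A) = (0.3490, 0.6510), p(B) = (0.9240, 0.0760).
I(A;B) = Σ p(x,y)·ln[p(x,y)/(p(x)p(y))].
  (α,0): 0.318·ln(0.9861) = -0.00444
  (α,1): 0.031·ln(1.1688) = 0.00483
  (β,0): 0.606·ln(1.0074) = 0.00449
  (β,1): 0.045·ln(0.9095) = -0.00427
Sum = 0.0006 nats.

0.0006 nats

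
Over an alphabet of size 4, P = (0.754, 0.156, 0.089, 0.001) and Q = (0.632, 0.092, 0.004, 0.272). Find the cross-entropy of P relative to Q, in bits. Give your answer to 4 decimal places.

1.7470 bits

H(P,Q) = −Σ p·log₂ q.
  −0.754·log₂(0.632) = 0.49915
  −0.156·log₂(0.092) = 0.53699
  −0.089·log₂(0.004) = 0.70895
  −0.001·log₂(0.272) = 0.00188
H(P,Q) = 1.7470 bits.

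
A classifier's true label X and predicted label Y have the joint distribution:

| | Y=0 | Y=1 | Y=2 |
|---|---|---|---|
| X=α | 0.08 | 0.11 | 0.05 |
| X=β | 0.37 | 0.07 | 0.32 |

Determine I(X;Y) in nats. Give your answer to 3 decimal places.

0.074 nats

Marginals: p(X) = (0.2400, 0.7600), p(Y) = (0.4500, 0.1800, 0.3700).
I(X;Y) = H(X) + H(Y) − H(X,Y).
H(X) = 0.5511, H(Y) = 1.0359, H(X,Y) = 1.5133.
I(X;Y) = 0.5511 + 1.0359 − 1.5133 = 0.074 nats.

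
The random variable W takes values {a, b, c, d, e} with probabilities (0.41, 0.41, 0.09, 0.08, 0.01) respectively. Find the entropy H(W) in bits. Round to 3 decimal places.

H(W) = −Σ p·log₂ p.
  −(0.41)·log₂(0.41) = 0.5274
  −(0.41)·log₂(0.41) = 0.5274
  −(0.09)·log₂(0.09) = 0.3127
  −(0.08)·log₂(0.08) = 0.2915
  −(0.01)·log₂(0.01) = 0.0664
Sum: 0.5274 + 0.5274 + 0.3127 + 0.2915 + 0.0664 = 1.725 bits.

1.725 bits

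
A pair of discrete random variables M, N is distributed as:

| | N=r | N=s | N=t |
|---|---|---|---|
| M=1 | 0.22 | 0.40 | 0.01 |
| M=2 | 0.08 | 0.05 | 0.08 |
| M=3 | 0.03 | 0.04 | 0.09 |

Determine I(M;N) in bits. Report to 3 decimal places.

Marginals: p(M) = (0.6300, 0.2100, 0.1600), p(N) = (0.3300, 0.4900, 0.1800).
I(M;N) = H(M) + H(N) − H(M,N).
H(M) = 1.3158, H(N) = 1.4774, H(M,N) = 2.5251.
I(M;N) = 1.3158 + 1.4774 − 2.5251 = 0.268 bits.

0.268 bits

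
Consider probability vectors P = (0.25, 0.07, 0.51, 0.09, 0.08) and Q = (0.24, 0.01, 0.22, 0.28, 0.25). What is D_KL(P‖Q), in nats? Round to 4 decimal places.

D(P‖Q) = Σ p·ln(p/q).
  0.25·ln(0.25/0.24) = 0.01021
  0.07·ln(0.07/0.01) = 0.13621
  0.51·ln(0.51/0.22) = 0.42880
  0.09·ln(0.09/0.28) = -0.10215
  0.08·ln(0.08/0.25) = -0.09115
D(P‖Q) = 0.3819 nats.

0.3819 nats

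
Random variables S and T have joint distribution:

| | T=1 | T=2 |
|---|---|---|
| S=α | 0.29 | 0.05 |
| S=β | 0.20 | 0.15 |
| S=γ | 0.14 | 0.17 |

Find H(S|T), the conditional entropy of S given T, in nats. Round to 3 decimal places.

1.033 nats

Marginals: p(S) = (0.3400, 0.3500, 0.3100), p(T) = (0.6300, 0.3700).
H(S|T) = Σ p(T) · H(S|T=·).
  T=1: p=0.6300, H(S|T=1) = 1.0556
  T=2: p=0.3700, H(S|T=2) = 0.9938
Weighted sum = 1.033 nats.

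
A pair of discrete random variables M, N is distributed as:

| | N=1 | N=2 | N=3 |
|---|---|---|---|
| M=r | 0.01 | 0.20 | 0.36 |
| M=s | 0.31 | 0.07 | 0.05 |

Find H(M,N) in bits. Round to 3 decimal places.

2.070 bits

H(M,N) = −Σ p(x,y)·log₂ p(x,y) over all 6 cells.
  cell (r,1): −0.01·log₂0.01 = 0.0664
  cell (r,2): −0.20·log₂0.20 = 0.4644
  cell (r,3): −0.36·log₂0.36 = 0.5306
  cell (s,1): −0.31·log₂0.31 = 0.5238
  cell (s,2): −0.07·log₂0.07 = 0.2686
  cell (s,3): −0.05·log₂0.05 = 0.2161
Sum = 2.070 bits.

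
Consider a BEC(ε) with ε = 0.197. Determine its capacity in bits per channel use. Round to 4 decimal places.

0.8030 bits

Binary erasure channel: capacity C = 1 − ε.
C = 1 − 0.197 = 0.8030 bits per channel use.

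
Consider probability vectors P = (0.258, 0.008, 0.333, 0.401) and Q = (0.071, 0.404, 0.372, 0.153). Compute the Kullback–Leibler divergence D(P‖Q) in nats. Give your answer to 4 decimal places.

0.6510 nats

D(P‖Q) = Σ p·ln(p/q).
  0.258·ln(0.258/0.071) = 0.33289
  0.008·ln(0.008/0.404) = -0.03138
  0.333·ln(0.333/0.372) = -0.03688
  0.401·ln(0.401/0.153) = 0.38637
D(P‖Q) = 0.6510 nats.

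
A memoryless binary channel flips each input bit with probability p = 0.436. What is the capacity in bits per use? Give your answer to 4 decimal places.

Binary symmetric channel: C = 1 − h₂(ε) where h₂ is the binary entropy function.
h₂(0.436) = −0.436·log₂0.436 − 0.564·log₂0.564 = 0.9881.
C = 1 − 0.9881 = 0.0119 bits per channel use.

0.0119 bits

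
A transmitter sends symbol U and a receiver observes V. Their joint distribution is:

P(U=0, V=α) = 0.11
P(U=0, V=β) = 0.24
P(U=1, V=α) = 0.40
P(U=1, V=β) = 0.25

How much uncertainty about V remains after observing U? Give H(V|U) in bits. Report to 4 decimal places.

0.9391 bits

Chain rule: H(V|U) = H(U,V) − H(U).
Marginals: p(U) = (0.3500, 0.6500), p(V) = (0.5100, 0.4900).
H(U,V) = 1.8732 bits; H(U) = 0.9341 bits.
H(V|U) = 1.8732 − 0.9341 = 0.9391 bits.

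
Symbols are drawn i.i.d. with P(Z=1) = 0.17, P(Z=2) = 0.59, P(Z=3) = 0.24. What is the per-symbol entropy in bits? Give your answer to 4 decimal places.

H(Z) = −Σ p·log₂ p.
  −(0.17)·log₂(0.17) = 0.43459
  −(0.59)·log₂(0.59) = 0.44912
  −(0.24)·log₂(0.24) = 0.49413
Sum: 0.43459 + 0.44912 + 0.49413 = 1.3778 bits.

1.3778 bits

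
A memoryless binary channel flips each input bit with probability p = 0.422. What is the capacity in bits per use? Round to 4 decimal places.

Binary symmetric channel: C = 1 − h₂(ε) where h₂ is the binary entropy function.
h₂(0.422) = −0.422·log₂0.422 − 0.578·log₂0.578 = 0.9824.
C = 1 − 0.9824 = 0.0176 bits per channel use.

0.0176 bits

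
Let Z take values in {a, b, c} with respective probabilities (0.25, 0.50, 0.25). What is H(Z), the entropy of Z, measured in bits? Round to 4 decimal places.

1.5000 bits

H(Z) = −Σ p·log₂ p.
  −(0.25)·log₂(0.25) = 0.50000
  −(0.50)·log₂(0.50) = 0.50000
  −(0.25)·log₂(0.25) = 0.50000
Sum: 0.50000 + 0.50000 + 0.50000 = 1.5000 bits.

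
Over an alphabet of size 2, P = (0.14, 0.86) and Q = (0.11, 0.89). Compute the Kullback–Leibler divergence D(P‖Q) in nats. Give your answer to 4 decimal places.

D(P‖Q) = Σ p·ln(p/q).
  0.14·ln(0.14/0.11) = 0.03376
  0.86·ln(0.86/0.89) = -0.02949
D(P‖Q) = 0.0043 nats.

0.0043 nats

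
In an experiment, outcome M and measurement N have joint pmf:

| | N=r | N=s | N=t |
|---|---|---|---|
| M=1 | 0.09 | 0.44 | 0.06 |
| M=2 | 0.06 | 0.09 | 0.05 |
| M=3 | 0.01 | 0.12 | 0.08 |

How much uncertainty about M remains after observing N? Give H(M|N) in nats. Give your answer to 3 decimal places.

Chain rule: H(M|N) = H(M,N) − H(N).
Marginals: p(M) = (0.5900, 0.2000, 0.2100), p(N) = (0.1600, 0.6500, 0.1900).
H(M,N) = 1.7846 nats; H(N) = 0.8888 nats.
H(M|N) = 1.7846 − 0.8888 = 0.896 nats.

0.896 nats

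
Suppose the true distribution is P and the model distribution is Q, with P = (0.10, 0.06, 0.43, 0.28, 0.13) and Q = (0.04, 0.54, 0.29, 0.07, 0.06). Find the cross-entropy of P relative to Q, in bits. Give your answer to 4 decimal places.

H(P,Q) = −Σ p·log₂ q.
  −0.10·log₂(0.04) = 0.46439
  −0.06·log₂(0.54) = 0.05334
  −0.43·log₂(0.29) = 0.76793
  −0.28·log₂(0.07) = 1.07422
  −0.13·log₂(0.06) = 0.52766
H(P,Q) = 2.8875 bits.

2.8875 bits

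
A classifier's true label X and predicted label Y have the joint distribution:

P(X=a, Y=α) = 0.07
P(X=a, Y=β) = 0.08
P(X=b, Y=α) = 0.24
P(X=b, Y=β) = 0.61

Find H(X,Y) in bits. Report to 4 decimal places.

1.4892 bits

H(X,Y) = −Σ p(x,y)·log₂ p(x,y) over all 4 cells.
  cell (a,α): −0.07·log₂0.07 = 0.26856
  cell (a,β): −0.08·log₂0.08 = 0.29151
  cell (b,α): −0.24·log₂0.24 = 0.49413
  cell (b,β): −0.61·log₂0.61 = 0.43500
Sum = 1.4892 bits.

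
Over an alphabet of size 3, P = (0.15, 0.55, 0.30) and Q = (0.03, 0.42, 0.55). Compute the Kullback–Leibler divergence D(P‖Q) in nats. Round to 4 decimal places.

D(P‖Q) = Σ p·ln(p/q).
  0.15·ln(0.15/0.03) = 0.24142
  0.55·ln(0.55/0.42) = 0.14831
  0.30·ln(0.30/0.55) = -0.18184
D(P‖Q) = 0.2079 nats.

0.2079 nats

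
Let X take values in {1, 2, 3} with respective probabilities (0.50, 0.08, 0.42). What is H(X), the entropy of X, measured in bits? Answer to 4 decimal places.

H(X) = −Σ p·log₂ p.
  −(0.50)·log₂(0.50) = 0.50000
  −(0.08)·log₂(0.08) = 0.29151
  −(0.42)·log₂(0.42) = 0.52565
Sum: 0.50000 + 0.29151 + 0.52565 = 1.3172 bits.

1.3172 bits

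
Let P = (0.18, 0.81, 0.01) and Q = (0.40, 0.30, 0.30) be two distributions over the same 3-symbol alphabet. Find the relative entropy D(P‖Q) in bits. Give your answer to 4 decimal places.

0.9043 bits

D(P‖Q) = Σ p·log₂(p/q).
  0.18·log₂(0.18/0.40) = -0.20736
  0.81·log₂(0.81/0.30) = 1.16070
  0.01·log₂(0.01/0.30) = -0.04907
D(P‖Q) = 0.9043 bits.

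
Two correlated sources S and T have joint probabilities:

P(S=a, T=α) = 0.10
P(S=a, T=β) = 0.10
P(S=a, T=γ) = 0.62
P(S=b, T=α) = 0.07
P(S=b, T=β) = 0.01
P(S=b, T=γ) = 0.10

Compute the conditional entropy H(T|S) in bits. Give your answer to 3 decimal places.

Marginals: p(S) = (0.8200, 0.1800), p(T) = (0.1700, 0.1100, 0.7200).
H(T|S) = Σ p(S) · H(T|S=·).
  S=a: p=0.8200, H(T|S=a) = 1.0454
  S=b: p=0.1800, H(T|S=b) = 1.2327
Weighted sum = 1.079 bits.

1.079 bits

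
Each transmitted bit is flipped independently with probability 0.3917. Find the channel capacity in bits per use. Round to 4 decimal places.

Binary symmetric channel: C = 1 − h₂(ε) where h₂ is the binary entropy function.
h₂(0.3917) = −0.3917·log₂0.3917 − 0.6083·log₂0.6083 = 0.9659.
C = 1 − 0.9659 = 0.0341 bits per channel use.

0.0341 bits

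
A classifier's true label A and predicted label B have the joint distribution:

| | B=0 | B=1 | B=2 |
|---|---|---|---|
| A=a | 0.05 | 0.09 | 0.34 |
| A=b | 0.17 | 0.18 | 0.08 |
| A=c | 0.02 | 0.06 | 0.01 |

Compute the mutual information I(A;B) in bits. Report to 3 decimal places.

Marginals: p(A) = (0.4800, 0.4300, 0.0900), p(B) = (0.2400, 0.3300, 0.4300).
I(A;B) = Σ p(x,y)·log₂[p(x,y)/(p(x)p(y))].
  (a,0): 0.05·log₂(0.4340) = -0.0602
  (a,1): 0.09·log₂(0.5682) = -0.0734
  (a,2): 0.34·log₂(1.6473) = 0.2448
  (b,0): 0.17·log₂(1.6473) = 0.1224
  (b,1): 0.18·log₂(1.2685) = 0.0618
  (b,2): 0.08·log₂(0.4327) = -0.0967
  (c,0): 0.02·log₂(0.9259) = -0.0022
  (c,1): 0.06·log₂(2.0202) = 0.0609
  (c,2): 0.01·log₂(0.2584) = -0.0195
Sum = 0.238 bits.

0.238 bits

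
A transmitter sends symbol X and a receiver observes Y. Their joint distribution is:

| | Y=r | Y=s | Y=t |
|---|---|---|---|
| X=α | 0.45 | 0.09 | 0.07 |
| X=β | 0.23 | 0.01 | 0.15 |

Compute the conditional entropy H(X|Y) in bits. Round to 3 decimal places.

Chain rule: H(X|Y) = H(X,Y) − H(Y).
Marginals: p(X) = (0.6100, 0.3900), p(Y) = (0.6800, 0.1000, 0.2200).
H(X,Y) = 2.0643 bits; H(Y) = 1.1911 bits.
H(X|Y) = 2.0643 − 1.1911 = 0.873 bits.

0.873 bits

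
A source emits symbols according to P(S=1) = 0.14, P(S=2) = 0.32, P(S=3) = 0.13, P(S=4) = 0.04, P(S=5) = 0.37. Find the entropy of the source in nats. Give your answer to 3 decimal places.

H(S) = −Σ p·ln p.
  −(0.14)·ln(0.14) = 0.2753
  −(0.32)·ln(0.32) = 0.3646
  −(0.13)·ln(0.13) = 0.2652
  −(0.04)·ln(0.04) = 0.1288
  −(0.37)·ln(0.37) = 0.3679
Sum: 0.2753 + 0.3646 + 0.2652 + 0.1288 + 0.3679 = 1.402 nats.

1.402 nats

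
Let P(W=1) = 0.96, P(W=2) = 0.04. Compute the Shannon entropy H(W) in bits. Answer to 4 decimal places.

0.2423 bits

H(W) = −Σ p·log₂ p.
  −(0.96)·log₂(0.96) = 0.05654
  −(0.04)·log₂(0.04) = 0.18575
Sum: 0.05654 + 0.18575 = 0.2423 bits.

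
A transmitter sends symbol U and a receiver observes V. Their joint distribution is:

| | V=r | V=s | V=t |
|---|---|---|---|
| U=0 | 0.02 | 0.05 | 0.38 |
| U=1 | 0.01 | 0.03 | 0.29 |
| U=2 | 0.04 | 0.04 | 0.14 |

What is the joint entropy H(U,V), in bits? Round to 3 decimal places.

2.364 bits

H(U,V) = −Σ p(x,y)·log₂ p(x,y) over all 9 cells.
  cell (0,r): −0.02·log₂0.02 = 0.1129
  cell (0,s): −0.05·log₂0.05 = 0.2161
  cell (0,t): −0.38·log₂0.38 = 0.5305
  cell (1,r): −0.01·log₂0.01 = 0.0664
  cell (1,s): −0.03·log₂0.03 = 0.1518
  cell (1,t): −0.29·log₂0.29 = 0.5179
  cell (2,r): −0.04·log₂0.04 = 0.1858
  cell (2,s): −0.04·log₂0.04 = 0.1858
  cell (2,t): −0.14·log₂0.14 = 0.3971
Sum = 2.364 bits.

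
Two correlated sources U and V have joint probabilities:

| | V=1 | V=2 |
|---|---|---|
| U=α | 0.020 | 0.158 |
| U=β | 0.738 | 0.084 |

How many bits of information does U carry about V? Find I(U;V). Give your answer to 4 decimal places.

0.3169 bits

Marginals: p(U) = (0.1780, 0.8220), p(V) = (0.7580, 0.2420).
I(U;V) = Σ p(x,y)·log₂[p(x,y)/(p(x)p(y))].
  (α,1): 0.020·log₂(0.1482) = -0.05508
  (α,2): 0.158·log₂(3.6679) = 0.29625
  (β,1): 0.738·log₂(1.1844) = 0.18023
  (β,2): 0.084·log₂(0.4223) = -0.10448
Sum = 0.3169 bits.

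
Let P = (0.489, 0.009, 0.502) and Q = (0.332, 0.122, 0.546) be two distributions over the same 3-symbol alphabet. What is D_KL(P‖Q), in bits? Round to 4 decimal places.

0.1785 bits

D(P‖Q) = Σ p·log₂(p/q).
  0.489·log₂(0.489/0.332) = 0.27318
  0.009·log₂(0.009/0.122) = -0.03385
  0.502·log₂(0.502/0.546) = -0.06085
D(P‖Q) = 0.1785 bits.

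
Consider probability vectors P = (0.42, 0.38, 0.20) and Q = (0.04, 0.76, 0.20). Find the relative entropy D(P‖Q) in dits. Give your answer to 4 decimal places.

0.3145 dits

D(P‖Q) = Σ p·log₁₀(p/q).
  0.42·log₁₀(0.42/0.04) = 0.42890
  0.38·log₁₀(0.38/0.76) = -0.11439
  0.20·log₁₀(0.20/0.20) = 0.00000
D(P‖Q) = 0.3145 dits.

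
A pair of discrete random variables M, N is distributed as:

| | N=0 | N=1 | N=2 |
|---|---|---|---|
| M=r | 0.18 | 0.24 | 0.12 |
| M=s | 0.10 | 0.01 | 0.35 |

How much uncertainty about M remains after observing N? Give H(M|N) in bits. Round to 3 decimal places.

Marginals: p(M) = (0.5400, 0.4600), p(N) = (0.2800, 0.2500, 0.4700).
H(M|N) = Σ p(N) · H(M|N=·).
  N=0: p=0.2800, H(M|N=0) = 0.9403
  N=1: p=0.2500, H(M|N=1) = 0.2423
  N=2: p=0.4700, H(M|N=2) = 0.8196
Weighted sum = 0.709 bits.

0.709 bits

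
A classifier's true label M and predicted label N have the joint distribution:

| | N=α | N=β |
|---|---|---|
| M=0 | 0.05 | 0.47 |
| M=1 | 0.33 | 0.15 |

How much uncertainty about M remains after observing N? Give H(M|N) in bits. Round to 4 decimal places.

0.7084 bits

Chain rule: H(M|N) = H(M,N) − H(N).
Marginals: p(M) = (0.5200, 0.4800), p(N) = (0.3800, 0.6200).
H(M,N) = 1.6664 bits; H(N) = 0.9580 bits.
H(M|N) = 1.6664 − 0.9580 = 0.7084 bits.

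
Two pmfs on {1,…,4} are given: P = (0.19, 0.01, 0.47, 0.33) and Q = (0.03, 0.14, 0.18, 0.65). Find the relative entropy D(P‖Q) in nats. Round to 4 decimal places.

D(P‖Q) = Σ p·ln(p/q).
  0.19·ln(0.19/0.03) = 0.35071
  0.01·ln(0.01/0.14) = -0.02639
  0.47·ln(0.47/0.18) = 0.45109
  0.33·ln(0.33/0.65) = -0.22370
D(P‖Q) = 0.5517 nats.

0.5517 nats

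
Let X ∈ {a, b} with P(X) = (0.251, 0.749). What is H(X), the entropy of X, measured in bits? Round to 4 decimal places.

0.8129 bits

H(X) = −Σ p·log₂ p.
  −(0.251)·log₂(0.251) = 0.50055
  −(0.749)·log₂(0.749) = 0.31230
Sum: 0.50055 + 0.31230 = 0.8129 bits.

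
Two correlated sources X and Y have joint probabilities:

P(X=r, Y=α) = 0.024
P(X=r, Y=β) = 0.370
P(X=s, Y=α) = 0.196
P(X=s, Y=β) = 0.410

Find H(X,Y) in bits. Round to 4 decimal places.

1.6481 bits

H(X,Y) = −Σ p(x,y)·log₂ p(x,y) over all 4 cells.
  cell (r,α): −0.024·log₂0.024 = 0.12914
  cell (r,β): −0.370·log₂0.370 = 0.53073
  cell (s,α): −0.196·log₂0.196 = 0.46081
  cell (s,β): −0.410·log₂0.410 = 0.52738
Sum = 1.6481 bits.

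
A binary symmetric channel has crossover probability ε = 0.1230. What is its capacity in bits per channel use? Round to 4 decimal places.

0.4621 bits

Binary symmetric channel: C = 1 − h₂(ε) where h₂ is the binary entropy function.
h₂(0.1230) = −0.1230·log₂0.1230 − 0.8770·log₂0.8770 = 0.5379.
C = 1 − 0.5379 = 0.4621 bits per channel use.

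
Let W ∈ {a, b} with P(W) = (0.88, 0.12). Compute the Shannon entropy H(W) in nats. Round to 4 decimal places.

0.3669 nats

H(W) = −Σ p·ln p.
  −(0.88)·ln(0.88) = 0.11249
  −(0.12)·ln(0.12) = 0.25443
Sum: 0.11249 + 0.25443 = 0.3669 nats.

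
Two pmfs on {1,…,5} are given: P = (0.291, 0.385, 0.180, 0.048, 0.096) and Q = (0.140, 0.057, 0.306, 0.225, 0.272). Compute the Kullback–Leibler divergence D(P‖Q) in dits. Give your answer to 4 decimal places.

0.2948 dits

D(P‖Q) = Σ p·log₁₀(p/q).
  0.291·log₁₀(0.291/0.140) = 0.09247
  0.385·log₁₀(0.385/0.057) = 0.31939
  0.180·log₁₀(0.180/0.306) = -0.04148
  0.048·log₁₀(0.048/0.225) = -0.03221
  0.096·log₁₀(0.096/0.272) = -0.04342
D(P‖Q) = 0.2948 dits.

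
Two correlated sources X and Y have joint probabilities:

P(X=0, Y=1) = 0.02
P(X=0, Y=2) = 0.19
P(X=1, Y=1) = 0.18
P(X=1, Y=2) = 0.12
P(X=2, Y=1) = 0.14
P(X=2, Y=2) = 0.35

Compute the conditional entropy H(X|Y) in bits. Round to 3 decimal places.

Marginals: p(X) = (0.2100, 0.3000, 0.4900), p(Y) = (0.3400, 0.6600).
H(X|Y) = Σ p(Y) · H(X|Y=·).
  Y=1: p=0.3400, H(X|Y=1) = 1.2533
  Y=2: p=0.6600, H(X|Y=2) = 1.4496
Weighted sum = 1.383 bits.

1.383 bits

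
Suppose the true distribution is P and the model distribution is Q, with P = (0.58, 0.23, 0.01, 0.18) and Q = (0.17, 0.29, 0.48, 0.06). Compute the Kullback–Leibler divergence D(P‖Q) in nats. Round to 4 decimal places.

D(P‖Q) = Σ p·ln(p/q).
  0.58·ln(0.58/0.17) = 0.71179
  0.23·ln(0.23/0.29) = -0.05331
  0.01·ln(0.01/0.48) = -0.03871
  0.18·ln(0.18/0.06) = 0.19775
D(P‖Q) = 0.8175 nats.

0.8175 nats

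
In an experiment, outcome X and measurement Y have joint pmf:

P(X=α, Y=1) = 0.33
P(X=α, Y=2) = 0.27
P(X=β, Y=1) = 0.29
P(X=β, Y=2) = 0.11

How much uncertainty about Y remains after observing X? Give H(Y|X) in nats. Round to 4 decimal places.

0.6482 nats

Chain rule: H(Y|X) = H(X,Y) − H(X).
Marginals: p(X) = (0.6000, 0.4000), p(Y) = (0.6200, 0.3800).
H(X,Y) = 1.3212 nats; H(X) = 0.6730 nats.
H(Y|X) = 1.3212 − 0.6730 = 0.6482 nats.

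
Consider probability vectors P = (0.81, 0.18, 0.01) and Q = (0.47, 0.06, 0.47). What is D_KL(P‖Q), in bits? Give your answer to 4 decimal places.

0.8658 bits

D(P‖Q) = Σ p·log₂(p/q).
  0.81·log₂(0.81/0.47) = 0.63606
  0.18·log₂(0.18/0.06) = 0.28529
  0.01·log₂(0.01/0.47) = -0.05555
D(P‖Q) = 0.8658 bits.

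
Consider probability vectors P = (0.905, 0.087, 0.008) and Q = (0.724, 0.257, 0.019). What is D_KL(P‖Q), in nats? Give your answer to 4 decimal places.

0.1008 nats

D(P‖Q) = Σ p·ln(p/q).
  0.905·ln(0.905/0.724) = 0.20194
  0.087·ln(0.087/0.257) = -0.09424
  0.008·ln(0.008/0.019) = -0.00692
D(P‖Q) = 0.1008 nats.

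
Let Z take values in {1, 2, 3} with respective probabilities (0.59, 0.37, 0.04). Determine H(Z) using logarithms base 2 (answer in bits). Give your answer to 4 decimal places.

H(Z) = −Σ p·log₂ p.
  −(0.59)·log₂(0.59) = 0.44912
  −(0.37)·log₂(0.37) = 0.53073
  −(0.04)·log₂(0.04) = 0.18575
Sum: 0.44912 + 0.53073 + 0.18575 = 1.1656 bits.

1.1656 bits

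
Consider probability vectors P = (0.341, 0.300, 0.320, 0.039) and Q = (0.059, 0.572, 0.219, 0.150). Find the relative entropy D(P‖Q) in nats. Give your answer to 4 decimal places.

D(P‖Q) = Σ p·ln(p/q).
  0.341·ln(0.341/0.059) = 0.59823
  0.300·ln(0.300/0.572) = -0.19361
  0.320·ln(0.320/0.219) = 0.12136
  0.039·ln(0.039/0.150) = -0.05254
D(P‖Q) = 0.4734 nats.

0.4734 nats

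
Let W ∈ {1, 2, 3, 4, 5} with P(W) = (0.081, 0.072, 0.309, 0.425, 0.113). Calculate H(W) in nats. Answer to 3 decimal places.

H(W) = −Σ p·ln p.
  −(0.081)·ln(0.081) = 0.2036
  −(0.072)·ln(0.072) = 0.1894
  −(0.309)·ln(0.309) = 0.3629
  −(0.425)·ln(0.425) = 0.3637
  −(0.113)·ln(0.113) = 0.2464
Sum: 0.2036 + 0.1894 + 0.3629 + 0.3637 + 0.2464 = 1.366 nats.

1.366 nats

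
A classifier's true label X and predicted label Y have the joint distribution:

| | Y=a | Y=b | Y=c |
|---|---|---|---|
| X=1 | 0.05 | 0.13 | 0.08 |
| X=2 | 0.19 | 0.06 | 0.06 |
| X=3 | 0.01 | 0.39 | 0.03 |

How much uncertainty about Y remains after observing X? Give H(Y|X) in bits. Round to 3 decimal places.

1.028 bits

Marginals: p(X) = (0.2600, 0.3100, 0.4300), p(Y) = (0.2500, 0.5800, 0.1700).
H(Y|X) = Σ p(X) · H(Y|X=·).
  X=1: p=0.2600, H(Y|X=1) = 1.4806
  X=2: p=0.3100, H(Y|X=2) = 1.3500
  X=3: p=0.4300, H(Y|X=3) = 0.5219
Weighted sum = 1.028 bits.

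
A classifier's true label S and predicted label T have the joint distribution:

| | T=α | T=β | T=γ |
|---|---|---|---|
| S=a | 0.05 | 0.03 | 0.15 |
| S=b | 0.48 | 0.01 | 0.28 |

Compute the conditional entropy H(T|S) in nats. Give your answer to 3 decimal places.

Chain rule: H(T|S) = H(S,T) − H(S).
Marginals: p(S) = (0.2300, 0.7700), p(T) = (0.5300, 0.0400, 0.4300).
H(S,T) = 1.2943 nats; H(S) = 0.5393 nats.
H(T|S) = 1.2943 − 0.5393 = 0.755 nats.

0.755 nats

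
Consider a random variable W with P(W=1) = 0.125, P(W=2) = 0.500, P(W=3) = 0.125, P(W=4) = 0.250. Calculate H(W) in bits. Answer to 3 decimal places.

H(W) = −Σ p·log₂ p.
  −(0.125)·log₂(0.125) = 0.3750
  −(0.500)·log₂(0.500) = 0.5000
  −(0.125)·log₂(0.125) = 0.3750
  −(0.250)·log₂(0.250) = 0.5000
Sum: 0.3750 + 0.5000 + 0.3750 + 0.5000 = 1.750 bits.

1.750 bits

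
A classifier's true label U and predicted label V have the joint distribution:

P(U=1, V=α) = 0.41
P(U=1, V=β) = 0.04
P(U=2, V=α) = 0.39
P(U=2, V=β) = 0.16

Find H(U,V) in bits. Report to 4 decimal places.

H(U,V) = −Σ p(x,y)·log₂ p(x,y) over all 4 cells.
  cell (1,α): −0.41·log₂0.41 = 0.52738
  cell (1,β): −0.04·log₂0.04 = 0.18575
  cell (2,α): −0.39·log₂0.39 = 0.52980
  cell (2,β): −0.16·log₂0.16 = 0.42302
Sum = 1.6660 bits.

1.6660 bits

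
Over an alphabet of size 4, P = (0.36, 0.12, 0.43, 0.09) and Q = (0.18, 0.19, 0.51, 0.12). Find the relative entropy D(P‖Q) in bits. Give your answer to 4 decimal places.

D(P‖Q) = Σ p·log₂(p/q).
  0.36·log₂(0.36/0.18) = 0.36000
  0.12·log₂(0.12/0.19) = -0.07956
  0.43·log₂(0.43/0.51) = -0.10585
  0.09·log₂(0.09/0.12) = -0.03735
D(P‖Q) = 0.1372 bits.

0.1372 bits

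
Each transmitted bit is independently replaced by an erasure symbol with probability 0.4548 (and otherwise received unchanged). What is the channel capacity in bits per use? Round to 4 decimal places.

Binary erasure channel: capacity C = 1 − ε.
C = 1 − 0.4548 = 0.5452 bits per channel use.

0.5452 bits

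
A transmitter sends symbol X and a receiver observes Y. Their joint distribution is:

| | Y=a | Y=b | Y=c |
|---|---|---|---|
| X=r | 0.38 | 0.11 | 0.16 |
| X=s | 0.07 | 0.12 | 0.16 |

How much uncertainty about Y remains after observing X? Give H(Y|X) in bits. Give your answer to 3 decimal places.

Chain rule: H(Y|X) = H(X,Y) − H(X).
Marginals: p(X) = (0.6500, 0.3500), p(Y) = (0.4500, 0.2300, 0.3200).
H(X,Y) = 2.3624 bits; H(X) = 0.9341 bits.
H(Y|X) = 2.3624 − 0.9341 = 1.428 bits.

1.428 bits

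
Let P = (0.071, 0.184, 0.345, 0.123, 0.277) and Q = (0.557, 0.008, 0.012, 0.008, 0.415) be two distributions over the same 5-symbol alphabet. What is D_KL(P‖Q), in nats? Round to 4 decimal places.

1.8136 nats

D(P‖Q) = Σ p·ln(p/q).
  0.071·ln(0.071/0.557) = -0.14625
  0.184·ln(0.184/0.008) = 0.57693
  0.345·ln(0.345/0.012) = 1.15873
  0.123·ln(0.123/0.008) = 0.33613
  0.277·ln(0.277/0.415) = -0.11198
D(P‖Q) = 1.8136 nats.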